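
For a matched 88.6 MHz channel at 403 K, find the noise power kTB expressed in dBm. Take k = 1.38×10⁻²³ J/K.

−93.1 dBm

P_n = kTB = 1.38×10⁻²³ × 403 × 8.86×10⁷ = 4.93×10⁻¹³ W
In dBm: 10 log₁₀(4.93×10⁻¹³ / 10⁻³) = −93.1 dBm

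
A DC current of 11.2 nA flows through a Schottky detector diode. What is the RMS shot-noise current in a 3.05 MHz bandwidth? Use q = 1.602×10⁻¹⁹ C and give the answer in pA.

105 pA

I_n = √(2qI·B)
2qI·B = 2 × 1.602×10⁻¹⁹ × 1.12×10⁻⁸ × 3.05×10⁶ = 1.09×10⁻²⁰ A²
I_n = √(1.09×10⁻²⁰) = 1.05×10⁻¹⁰ A = 105 pA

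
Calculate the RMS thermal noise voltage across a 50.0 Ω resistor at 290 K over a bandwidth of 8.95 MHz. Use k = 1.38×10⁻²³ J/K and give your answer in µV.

V_n = √(4kTRB)
4kTRB = 4 × 1.38×10⁻²³ × 290 × 5.00×10¹ × 8.95×10⁶ = 7.16×10⁻¹² V²
V_n = √(7.16×10⁻¹²) = 2.68×10⁻⁶ V = 2.68 µV

2.68 µV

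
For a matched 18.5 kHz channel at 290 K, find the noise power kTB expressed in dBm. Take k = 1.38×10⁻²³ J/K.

P_n = kTB = 1.38×10⁻²³ × 290 × 1.85×10⁴ = 7.40×10⁻¹⁷ W
In dBm: 10 log₁₀(7.40×10⁻¹⁷ / 10⁻³) = −131.3 dBm

−131.3 dBm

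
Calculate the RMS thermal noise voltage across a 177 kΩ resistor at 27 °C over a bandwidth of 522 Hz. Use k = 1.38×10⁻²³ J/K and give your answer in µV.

T = 27 °C + 273.15 = 300.15 K
V_n = √(4kTRB)
4kTRB = 4 × 1.38×10⁻²³ × 300.15 × 1.77×10⁵ × 5.22×10² = 1.53×10⁻¹² V²
V_n = √(1.53×10⁻¹²) = 1.24×10⁻⁶ V = 1.24 µV

1.24 µV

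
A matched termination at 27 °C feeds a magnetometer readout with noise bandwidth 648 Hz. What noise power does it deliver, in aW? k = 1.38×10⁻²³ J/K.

T = 27 °C + 273.15 = 300.15 K
P_n = kTB = 1.38×10⁻²³ × 300.15 × 6.48×10² = 2.68×10⁻¹⁸ W = 2.68 aW

2.68 aW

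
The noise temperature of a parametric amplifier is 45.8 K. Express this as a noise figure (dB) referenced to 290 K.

0.637 dB

F = 1 + T_e/T₀ = 1 + 45.8/290 = 1.15793
NF = 10 log₁₀(1.15793) = 0.637 dB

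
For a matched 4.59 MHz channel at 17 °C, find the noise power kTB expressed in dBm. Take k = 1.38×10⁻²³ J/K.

−107.4 dBm

T = 17 °C + 273.15 = 290.15 K
P_n = kTB = 1.38×10⁻²³ × 290.15 × 4.59×10⁶ = 1.84×10⁻¹⁴ W
In dBm: 10 log₁₀(1.84×10⁻¹⁴ / 10⁻³) = −107.4 dBm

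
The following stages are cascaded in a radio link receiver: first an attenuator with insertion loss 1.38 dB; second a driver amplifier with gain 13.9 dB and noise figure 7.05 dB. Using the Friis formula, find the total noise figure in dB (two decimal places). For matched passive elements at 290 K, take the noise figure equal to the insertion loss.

Convert to linear (a loss of L dB is a gain of −L dB): F_i = 10^(NF_i/10), G_i = 10^(G_i,dB/10)
  Stage 1: F_1 = 10^(1.38/10) = 1.374, G_1 = 10^(−1.38/10) = 0.7278
  Stage 2: F_2 = 10^(7.05/10) = 5.070, G_2 = 10^(13.9/10) = 24.55
Friis cascade:
  F = 1.374 + (5.070 − 1)/0.7278 = 6.966
NF = 10 log₁₀(6.966) = 8.43 dB

8.43 dB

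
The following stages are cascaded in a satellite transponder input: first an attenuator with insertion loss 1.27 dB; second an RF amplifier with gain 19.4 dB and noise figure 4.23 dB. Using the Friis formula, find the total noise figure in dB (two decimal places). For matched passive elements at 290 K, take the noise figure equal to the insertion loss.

5.50 dB

Convert to linear (a loss of L dB is a gain of −L dB): F_i = 10^(NF_i/10), G_i = 10^(G_i,dB/10)
  Stage 1: F_1 = 10^(1.27/10) = 1.340, G_1 = 10^(−1.27/10) = 0.7464
  Stage 2: F_2 = 10^(4.23/10) = 2.649, G_2 = 10^(19.4/10) = 87.10
Friis cascade:
  F = 1.340 + (2.649 − 1)/0.7464 = 3.548
NF = 10 log₁₀(3.548) = 5.50 dB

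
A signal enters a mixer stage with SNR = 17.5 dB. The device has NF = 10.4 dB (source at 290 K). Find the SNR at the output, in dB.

7.1 dB

By definition F = SNR_in/SNR_out, so in dB: SNR_out = SNR_in − NF
SNR_out = 17.5 − 10.4 = 7.1 dB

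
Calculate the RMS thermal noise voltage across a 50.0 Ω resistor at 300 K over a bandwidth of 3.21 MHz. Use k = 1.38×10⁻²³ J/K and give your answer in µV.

1.63 µV

V_n = √(4kTRB)
4kTRB = 4 × 1.38×10⁻²³ × 300 × 5.00×10¹ × 3.21×10⁶ = 2.66×10⁻¹² V²
V_n = √(2.66×10⁻¹²) = 1.63×10⁻⁶ V = 1.63 µV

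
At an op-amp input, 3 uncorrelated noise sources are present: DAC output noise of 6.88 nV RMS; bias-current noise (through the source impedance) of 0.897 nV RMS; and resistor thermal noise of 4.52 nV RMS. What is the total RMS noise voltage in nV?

Uncorrelated sources add in power (mean-square): V_tot = √(ΣV_i²)
V_tot = √[(6.88×10⁻⁹)² + (8.97×10⁻¹⁰)² + (4.52×10⁻⁹)²] = 8.28×10⁻⁹ V = 8.28 nV

8.28 nV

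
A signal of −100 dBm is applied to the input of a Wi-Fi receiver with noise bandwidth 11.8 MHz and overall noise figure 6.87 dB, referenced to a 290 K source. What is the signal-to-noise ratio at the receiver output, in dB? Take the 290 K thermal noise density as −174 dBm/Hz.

−3.6 dB

Noise floor: N = −174 + 10 log₁₀(B) + NF
10 log₁₀(1.18×10⁷) = 70.72 dB
N = −174 + 70.72 + 6.87 = −96.41 dBm
SNR = P_sig − N = −100 − (−96.41) = −3.59 dB → −3.6 dB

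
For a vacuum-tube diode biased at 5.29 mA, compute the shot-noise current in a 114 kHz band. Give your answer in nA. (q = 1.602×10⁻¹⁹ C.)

13.9 nA

I_n = √(2qI·B)
2qI·B = 2 × 1.602×10⁻¹⁹ × 5.29×10⁻³ × 1.14×10⁵ = 1.93×10⁻¹⁶ A²
I_n = √(1.93×10⁻¹⁶) = 1.39×10⁻⁸ A = 13.9 nA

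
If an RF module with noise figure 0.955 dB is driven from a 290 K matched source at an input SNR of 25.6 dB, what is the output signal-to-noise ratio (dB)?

24.645 dB

By definition F = SNR_in/SNR_out, so in dB: SNR_out = SNR_in − NF
SNR_out = 25.6 − 0.955 = 24.645 dB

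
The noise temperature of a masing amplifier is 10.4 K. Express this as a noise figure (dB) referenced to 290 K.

0.153 dB

F = 1 + T_e/T₀ = 1 + 10.4/290 = 1.03586
NF = 10 log₁₀(1.03586) = 0.153 dB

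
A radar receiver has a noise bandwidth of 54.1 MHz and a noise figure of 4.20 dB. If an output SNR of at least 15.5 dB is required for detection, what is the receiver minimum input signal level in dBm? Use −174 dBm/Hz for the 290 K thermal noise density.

Sensitivity = −174 + 10 log₁₀(B) + NF + SNR_min
= −174 + 77.33 + 4.20 + 15.5
= −76.97 dBm → −77.0 dBm

−77.0 dBm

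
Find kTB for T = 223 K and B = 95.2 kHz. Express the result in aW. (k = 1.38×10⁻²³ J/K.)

P_n = kTB = 1.38×10⁻²³ × 223 × 9.52×10⁴ = 2.93×10⁻¹⁶ W = 293 aW

293 aW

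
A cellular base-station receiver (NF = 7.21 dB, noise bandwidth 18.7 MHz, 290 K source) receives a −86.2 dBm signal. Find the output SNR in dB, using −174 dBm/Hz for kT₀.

Noise floor: N = −174 + 10 log₁₀(B) + NF
10 log₁₀(1.87×10⁷) = 72.72 dB
N = −174 + 72.72 + 7.21 = −94.07 dBm
SNR = P_sig − N = −86.2 − (−94.07) = 7.87 dB → 7.9 dB

7.9 dB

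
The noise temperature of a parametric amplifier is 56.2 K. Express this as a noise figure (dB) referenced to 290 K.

0.769 dB

F = 1 + T_e/T₀ = 1 + 56.2/290 = 1.19379
NF = 10 log₁₀(1.19379) = 0.769 dB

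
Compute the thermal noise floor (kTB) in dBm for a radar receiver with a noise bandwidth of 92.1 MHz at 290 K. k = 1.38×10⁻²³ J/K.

−94.3 dBm

P_n = kTB = 1.38×10⁻²³ × 290 × 9.21×10⁷ = 3.69×10⁻¹³ W
In dBm: 10 log₁₀(3.69×10⁻¹³ / 10⁻³) = −94.3 dBm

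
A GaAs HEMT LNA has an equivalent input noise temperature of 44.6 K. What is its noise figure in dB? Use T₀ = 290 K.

0.621 dB

F = 1 + T_e/T₀ = 1 + 44.6/290 = 1.15379
NF = 10 log₁₀(1.15379) = 0.621 dB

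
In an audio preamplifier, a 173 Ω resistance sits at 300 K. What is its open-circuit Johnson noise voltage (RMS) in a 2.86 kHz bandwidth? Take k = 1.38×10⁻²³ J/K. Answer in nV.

90.5 nV

V_n = √(4kTRB)
4kTRB = 4 × 1.38×10⁻²³ × 300 × 1.73×10² × 2.86×10³ = 8.19×10⁻¹⁵ V²
V_n = √(8.19×10⁻¹⁵) = 9.05×10⁻⁸ V = 90.5 nV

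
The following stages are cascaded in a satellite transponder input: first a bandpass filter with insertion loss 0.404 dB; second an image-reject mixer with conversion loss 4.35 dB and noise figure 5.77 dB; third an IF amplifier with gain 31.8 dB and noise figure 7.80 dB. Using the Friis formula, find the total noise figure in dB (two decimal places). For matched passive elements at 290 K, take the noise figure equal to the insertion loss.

Convert to linear (a loss of L dB is a gain of −L dB): F_i = 10^(NF_i/10), G_i = 10^(G_i,dB/10)
  Stage 1: F_1 = 10^(0.404/10) = 1.097, G_1 = 10^(−0.404/10) = 0.9112
  Stage 2: F_2 = 10^(5.77/10) = 3.776, G_2 = 10^(−4.35/10) = 0.3673
  Stage 3: F_3 = 10^(7.80/10) = 6.026, G_3 = 10^(31.8/10) = 1514
Friis cascade:
  F = 1.097 + (3.776 − 1)/0.9112 + (6.026 − 1)/0.3347 = 19.16
NF = 10 log₁₀(19.16) = 12.82 dB

12.82 dB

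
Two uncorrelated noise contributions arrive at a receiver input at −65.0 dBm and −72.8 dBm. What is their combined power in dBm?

Convert to linear, add, convert back:
P₁ = 3.16×10⁻¹⁰ W, P₂ = 5.25×10⁻¹¹ W
P_tot = 3.69×10⁻¹⁰ W → 10 log₁₀(P_tot / 10⁻³) = −64.3 dBm

−64.3 dBm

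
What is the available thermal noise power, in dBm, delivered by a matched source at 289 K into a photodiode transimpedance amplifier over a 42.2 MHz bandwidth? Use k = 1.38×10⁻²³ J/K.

−97.7 dBm

P_n = kTB = 1.38×10⁻²³ × 289 × 4.22×10⁷ = 1.68×10⁻¹³ W
In dBm: 10 log₁₀(1.68×10⁻¹³ / 10⁻³) = −97.7 dBm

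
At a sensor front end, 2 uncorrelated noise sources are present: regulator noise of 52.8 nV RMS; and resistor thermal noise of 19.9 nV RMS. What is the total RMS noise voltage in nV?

56.4 nV

Uncorrelated sources add in power (mean-square): V_tot = √(ΣV_i²)
V_tot = √[(5.28×10⁻⁸)² + (1.99×10⁻⁸)²] = 5.64×10⁻⁸ V = 56.4 nV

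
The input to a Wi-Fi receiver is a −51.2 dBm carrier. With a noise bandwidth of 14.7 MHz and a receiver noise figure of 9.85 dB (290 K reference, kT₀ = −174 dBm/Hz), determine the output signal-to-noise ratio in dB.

41.3 dB

Noise floor: N = −174 + 10 log₁₀(B) + NF
10 log₁₀(1.47×10⁷) = 71.67 dB
N = −174 + 71.67 + 9.85 = −92.48 dBm
SNR = P_sig − N = −51.2 − (−92.48) = 41.28 dB → 41.3 dB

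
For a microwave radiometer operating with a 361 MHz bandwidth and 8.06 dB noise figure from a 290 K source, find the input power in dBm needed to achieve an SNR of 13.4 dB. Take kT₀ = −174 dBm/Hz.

Sensitivity = −174 + 10 log₁₀(B) + NF + SNR_min
= −174 + 85.58 + 8.06 + 13.4
= −66.96 dBm → −67.0 dBm

−67.0 dBm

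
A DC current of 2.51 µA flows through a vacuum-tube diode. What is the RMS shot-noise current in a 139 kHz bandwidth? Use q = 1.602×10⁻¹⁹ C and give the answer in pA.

334 pA

I_n = √(2qI·B)
2qI·B = 2 × 1.602×10⁻¹⁹ × 2.51×10⁻⁶ × 1.39×10⁵ = 1.12×10⁻¹⁹ A²
I_n = √(1.12×10⁻¹⁹) = 3.34×10⁻¹⁰ A = 334 pA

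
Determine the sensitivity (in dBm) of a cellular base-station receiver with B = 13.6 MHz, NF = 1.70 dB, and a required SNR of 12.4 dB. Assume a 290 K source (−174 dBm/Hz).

Sensitivity = −174 + 10 log₁₀(B) + NF + SNR_min
= −174 + 71.34 + 1.70 + 12.4
= −88.56 dBm → −88.6 dBm

−88.6 dBm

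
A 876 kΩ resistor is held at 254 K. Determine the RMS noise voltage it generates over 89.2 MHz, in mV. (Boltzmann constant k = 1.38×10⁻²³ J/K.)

1.05 mV

V_n = √(4kTRB)
4kTRB = 4 × 1.38×10⁻²³ × 254 × 8.76×10⁵ × 8.92×10⁷ = 1.10×10⁻⁶ V²
V_n = √(1.10×10⁻⁶) = 1.05×10⁻³ V = 1.05 mV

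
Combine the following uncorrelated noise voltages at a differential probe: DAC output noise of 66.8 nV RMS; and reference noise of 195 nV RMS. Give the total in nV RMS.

206 nV

Uncorrelated sources add in power (mean-square): V_tot = √(ΣV_i²)
V_tot = √[(6.68×10⁻⁸)² + (1.95×10⁻⁷)²] = 2.06×10⁻⁷ V = 206 nV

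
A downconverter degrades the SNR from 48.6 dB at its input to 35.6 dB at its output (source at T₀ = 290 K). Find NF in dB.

13.0 dB

NF (dB) = SNR_in(dB) − SNR_out(dB) when the source is at T₀
NF = 48.6 − 35.6 = 13.0 dB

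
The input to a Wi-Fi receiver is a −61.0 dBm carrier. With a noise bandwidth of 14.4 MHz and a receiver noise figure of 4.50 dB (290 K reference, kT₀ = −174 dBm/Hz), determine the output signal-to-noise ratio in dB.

Noise floor: N = −174 + 10 log₁₀(B) + NF
10 log₁₀(1.44×10⁷) = 71.58 dB
N = −174 + 71.58 + 4.50 = −97.92 dBm
SNR = P_sig − N = −61.0 − (−97.92) = 36.92 dB → 36.9 dB

36.9 dB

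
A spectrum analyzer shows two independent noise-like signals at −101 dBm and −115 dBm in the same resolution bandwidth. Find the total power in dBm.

Convert to linear, add, convert back:
P₁ = 7.94×10⁻¹⁴ W, P₂ = 3.16×10⁻¹⁵ W
P_tot = 8.26×10⁻¹⁴ W → 10 log₁₀(P_tot / 10⁻³) = −100.8 dBm

−100.8 dBm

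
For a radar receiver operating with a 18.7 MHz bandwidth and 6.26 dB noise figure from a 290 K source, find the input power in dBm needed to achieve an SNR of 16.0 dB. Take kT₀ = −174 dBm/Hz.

Sensitivity = −174 + 10 log₁₀(B) + NF + SNR_min
= −174 + 72.72 + 6.26 + 16.0
= −79.02 dBm → −79.0 dBm

−79.0 dBm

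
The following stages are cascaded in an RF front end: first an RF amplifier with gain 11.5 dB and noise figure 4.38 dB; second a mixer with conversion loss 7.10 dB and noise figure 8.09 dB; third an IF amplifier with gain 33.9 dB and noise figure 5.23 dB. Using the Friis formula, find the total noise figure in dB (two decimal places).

5.99 dB

Convert to linear (a loss of L dB is a gain of −L dB): F_i = 10^(NF_i/10), G_i = 10^(G_i,dB/10)
  Stage 1: F_1 = 10^(4.38/10) = 2.742, G_1 = 10^(11.5/10) = 14.13
  Stage 2: F_2 = 10^(8.09/10) = 6.442, G_2 = 10^(−7.10/10) = 0.1950
  Stage 3: F_3 = 10^(5.23/10) = 3.334, G_3 = 10^(33.9/10) = 2455
Friis cascade:
  F = 2.742 + (6.442 − 1)/14.13 + (3.334 − 1)/2.754 = 3.974
NF = 10 log₁₀(3.974) = 5.99 dB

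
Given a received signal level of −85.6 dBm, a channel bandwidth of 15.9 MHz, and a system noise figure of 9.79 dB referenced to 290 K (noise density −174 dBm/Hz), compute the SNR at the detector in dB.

6.6 dB

Noise floor: N = −174 + 10 log₁₀(B) + NF
10 log₁₀(1.59×10⁷) = 72.01 dB
N = −174 + 72.01 + 9.79 = −92.20 dBm
SNR = P_sig − N = −85.6 − (−92.20) = 6.60 dB → 6.6 dB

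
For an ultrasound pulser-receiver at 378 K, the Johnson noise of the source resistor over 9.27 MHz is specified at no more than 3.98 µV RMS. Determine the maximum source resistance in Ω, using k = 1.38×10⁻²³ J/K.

Johnson–Nyquist: V_n = √(4kTRB) ⇒ R = V_n² / (4kTB)
4kTB = 4 × 1.38×10⁻²³ × 378 × 9.27×10⁶ = 1.93×10⁻¹³
R = (3.98×10⁻⁶)² / 1.93×10⁻¹³ = 8.19×10¹ Ω = 81.9 Ω

81.9 Ω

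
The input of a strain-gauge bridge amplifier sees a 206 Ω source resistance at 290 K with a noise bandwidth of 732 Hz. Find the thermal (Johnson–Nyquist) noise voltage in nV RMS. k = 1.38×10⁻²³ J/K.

V_n = √(4kTRB)
4kTRB = 4 × 1.38×10⁻²³ × 290 × 2.06×10² × 7.32×10² = 2.41×10⁻¹⁵ V²
V_n = √(2.41×10⁻¹⁵) = 4.91×10⁻⁸ V = 49.1 nV

49.1 nV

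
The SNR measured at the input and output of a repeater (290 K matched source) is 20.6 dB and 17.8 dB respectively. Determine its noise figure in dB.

NF (dB) = SNR_in(dB) − SNR_out(dB) when the source is at T₀
NF = 20.6 − 17.8 = 2.8 dB

2.8 dB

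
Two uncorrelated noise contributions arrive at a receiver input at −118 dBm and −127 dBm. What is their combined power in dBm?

−117.5 dBm

Convert to linear, add, convert back:
P₁ = 1.58×10⁻¹⁵ W, P₂ = 2.00×10⁻¹⁶ W
P_tot = 1.78×10⁻¹⁵ W → 10 log₁₀(P_tot / 10⁻³) = −117.5 dBm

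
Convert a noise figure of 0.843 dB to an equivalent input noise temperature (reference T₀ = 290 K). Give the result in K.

62.1 K

F = 10^(0.843/10) = 1.21423
T_e = (F − 1)·T₀ = (1.21423 − 1) × 290 = 62.1 K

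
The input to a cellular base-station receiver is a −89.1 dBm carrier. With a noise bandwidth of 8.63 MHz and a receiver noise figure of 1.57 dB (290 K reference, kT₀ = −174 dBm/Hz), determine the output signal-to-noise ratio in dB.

Noise floor: N = −174 + 10 log₁₀(B) + NF
10 log₁₀(8.63×10⁶) = 69.36 dB
N = −174 + 69.36 + 1.57 = −103.07 dBm
SNR = P_sig − N = −89.1 − (−103.07) = 13.97 dB → 14.0 dB

14.0 dB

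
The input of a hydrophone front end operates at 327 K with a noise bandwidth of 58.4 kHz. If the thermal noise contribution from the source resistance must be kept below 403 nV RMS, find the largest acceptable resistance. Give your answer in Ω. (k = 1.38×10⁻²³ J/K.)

154 Ω

Johnson–Nyquist: V_n = √(4kTRB) ⇒ R = V_n² / (4kTB)
4kTB = 4 × 1.38×10⁻²³ × 327 × 5.84×10⁴ = 1.05×10⁻¹⁵
R = (4.03×10⁻⁷)² / 1.05×10⁻¹⁵ = 1.54×10² Ω = 154 Ω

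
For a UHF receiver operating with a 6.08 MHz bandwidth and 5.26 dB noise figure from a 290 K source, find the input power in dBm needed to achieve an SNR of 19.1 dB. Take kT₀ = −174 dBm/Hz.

Sensitivity = −174 + 10 log₁₀(B) + NF + SNR_min
= −174 + 67.84 + 5.26 + 19.1
= −81.80 dBm → −81.8 dBm

−81.8 dBm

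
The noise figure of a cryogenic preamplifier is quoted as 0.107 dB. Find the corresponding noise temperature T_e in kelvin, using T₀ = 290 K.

7.23 K

F = 10^(0.107/10) = 1.02494
T_e = (F − 1)·T₀ = (1.02494 − 1) × 290 = 7.23 K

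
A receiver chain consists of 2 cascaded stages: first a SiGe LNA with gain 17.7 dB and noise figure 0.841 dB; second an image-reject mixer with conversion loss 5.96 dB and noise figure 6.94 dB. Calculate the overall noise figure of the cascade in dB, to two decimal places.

1.07 dB

Convert to linear (a loss of L dB is a gain of −L dB): F_i = 10^(NF_i/10), G_i = 10^(G_i,dB/10)
  Stage 1: F_1 = 10^(0.841/10) = 1.214, G_1 = 10^(17.7/10) = 58.88
  Stage 2: F_2 = 10^(6.94/10) = 4.943, G_2 = 10^(−5.96/10) = 0.2535
Friis cascade:
  F = 1.214 + (4.943 − 1)/58.88 = 1.281
NF = 10 log₁₀(1.281) = 1.07 dB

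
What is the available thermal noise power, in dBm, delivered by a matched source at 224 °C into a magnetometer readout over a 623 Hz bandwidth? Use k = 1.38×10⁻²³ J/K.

−143.7 dBm

T = 224 °C + 273.15 = 497.15 K
P_n = kTB = 1.38×10⁻²³ × 497.15 × 6.23×10² = 4.27×10⁻¹⁸ W
In dBm: 10 log₁₀(4.27×10⁻¹⁸ / 10⁻³) = −143.7 dBm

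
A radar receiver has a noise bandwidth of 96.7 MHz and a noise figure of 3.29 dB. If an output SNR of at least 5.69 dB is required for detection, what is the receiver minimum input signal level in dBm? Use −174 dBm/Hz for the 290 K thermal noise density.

Sensitivity = −174 + 10 log₁₀(B) + NF + SNR_min
= −174 + 79.85 + 3.29 + 5.69
= −85.17 dBm → −85.2 dBm

−85.2 dBm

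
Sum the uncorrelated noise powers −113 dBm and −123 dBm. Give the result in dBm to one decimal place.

−112.6 dBm

Convert to linear, add, convert back:
P₁ = 5.01×10⁻¹⁵ W, P₂ = 5.01×10⁻¹⁶ W
P_tot = 5.51×10⁻¹⁵ W → 10 log₁₀(P_tot / 10⁻³) = −112.6 dBm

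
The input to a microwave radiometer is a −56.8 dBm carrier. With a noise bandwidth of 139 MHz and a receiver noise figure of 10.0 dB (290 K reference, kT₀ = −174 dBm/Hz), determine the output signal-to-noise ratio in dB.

Noise floor: N = −174 + 10 log₁₀(B) + NF
10 log₁₀(1.39×10⁸) = 81.43 dB
N = −174 + 81.43 + 10.0 = −82.57 dBm
SNR = P_sig − N = −56.8 − (−82.57) = 25.77 dB → 25.8 dB

25.8 dB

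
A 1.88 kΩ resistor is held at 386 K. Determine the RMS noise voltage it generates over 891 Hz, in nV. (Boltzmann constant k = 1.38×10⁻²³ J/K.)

189 nV

V_n = √(4kTRB)
4kTRB = 4 × 1.38×10⁻²³ × 386 × 1.88×10³ × 8.91×10² = 3.57×10⁻¹⁴ V²
V_n = √(3.57×10⁻¹⁴) = 1.89×10⁻⁷ V = 189 nV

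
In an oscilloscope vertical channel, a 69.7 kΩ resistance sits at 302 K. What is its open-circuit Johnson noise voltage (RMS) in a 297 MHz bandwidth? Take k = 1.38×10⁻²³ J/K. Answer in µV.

V_n = √(4kTRB)
4kTRB = 4 × 1.38×10⁻²³ × 302 × 6.97×10⁴ × 2.97×10⁸ = 3.45×10⁻⁷ V²
V_n = √(3.45×10⁻⁷) = 5.87×10⁻⁴ V = 587 µV

587 µV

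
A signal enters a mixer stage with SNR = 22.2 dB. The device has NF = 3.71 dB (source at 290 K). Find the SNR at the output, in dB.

18.49 dB

By definition F = SNR_in/SNR_out, so in dB: SNR_out = SNR_in − NF
SNR_out = 22.2 − 3.71 = 18.49 dB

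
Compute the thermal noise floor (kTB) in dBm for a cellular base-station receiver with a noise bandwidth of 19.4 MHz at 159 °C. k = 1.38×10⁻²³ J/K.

−99.4 dBm

T = 159 °C + 273.15 = 432.15 K
P_n = kTB = 1.38×10⁻²³ × 432.15 × 1.94×10⁷ = 1.16×10⁻¹³ W
In dBm: 10 log₁₀(1.16×10⁻¹³ / 10⁻³) = −99.4 dBm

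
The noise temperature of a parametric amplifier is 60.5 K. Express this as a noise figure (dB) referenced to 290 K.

F = 1 + T_e/T₀ = 1 + 60.5/290 = 1.20862
NF = 10 log₁₀(1.20862) = 0.823 dB

0.823 dB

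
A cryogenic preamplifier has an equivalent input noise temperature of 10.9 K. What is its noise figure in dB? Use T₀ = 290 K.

F = 1 + T_e/T₀ = 1 + 10.9/290 = 1.03759
NF = 10 log₁₀(1.03759) = 0.160 dB

0.160 dB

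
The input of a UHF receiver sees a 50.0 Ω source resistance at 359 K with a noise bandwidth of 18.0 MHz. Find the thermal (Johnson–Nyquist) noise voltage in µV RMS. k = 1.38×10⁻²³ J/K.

V_n = √(4kTRB)
4kTRB = 4 × 1.38×10⁻²³ × 359 × 5.00×10¹ × 1.80×10⁷ = 1.78×10⁻¹¹ V²
V_n = √(1.78×10⁻¹¹) = 4.22×10⁻⁶ V = 4.22 µV

4.22 µV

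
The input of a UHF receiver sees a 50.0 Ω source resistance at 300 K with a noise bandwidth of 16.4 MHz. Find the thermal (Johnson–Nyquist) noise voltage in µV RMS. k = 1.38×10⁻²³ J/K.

V_n = √(4kTRB)
4kTRB = 4 × 1.38×10⁻²³ × 300 × 5.00×10¹ × 1.64×10⁷ = 1.36×10⁻¹¹ V²
V_n = √(1.36×10⁻¹¹) = 3.68×10⁻⁶ V = 3.68 µV

3.68 µV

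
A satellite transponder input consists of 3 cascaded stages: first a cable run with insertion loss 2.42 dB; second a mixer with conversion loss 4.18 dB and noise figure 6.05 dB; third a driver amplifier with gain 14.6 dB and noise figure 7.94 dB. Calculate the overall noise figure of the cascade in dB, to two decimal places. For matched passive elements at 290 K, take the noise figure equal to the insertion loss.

14.90 dB

Convert to linear (a loss of L dB is a gain of −L dB): F_i = 10^(NF_i/10), G_i = 10^(G_i,dB/10)
  Stage 1: F_1 = 10^(2.42/10) = 1.746, G_1 = 10^(−2.42/10) = 0.5728
  Stage 2: F_2 = 10^(6.05/10) = 4.027, G_2 = 10^(−4.18/10) = 0.3819
  Stage 3: F_3 = 10^(7.94/10) = 6.223, G_3 = 10^(14.6/10) = 28.84
Friis cascade:
  F = 1.746 + (4.027 − 1)/0.5728 + (6.223 − 1)/0.2188 = 30.90
NF = 10 log₁₀(30.90) = 14.90 dB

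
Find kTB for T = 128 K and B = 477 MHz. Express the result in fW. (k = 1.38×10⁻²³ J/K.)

P_n = kTB = 1.38×10⁻²³ × 128 × 4.77×10⁸ = 8.43×10⁻¹³ W = 843 fW

843 fW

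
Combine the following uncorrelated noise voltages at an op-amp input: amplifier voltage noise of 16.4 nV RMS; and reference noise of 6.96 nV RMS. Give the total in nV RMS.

Uncorrelated sources add in power (mean-square): V_tot = √(ΣV_i²)
V_tot = √[(1.64×10⁻⁸)² + (6.96×10⁻⁹)²] = 1.78×10⁻⁸ V = 17.8 nV

17.8 nV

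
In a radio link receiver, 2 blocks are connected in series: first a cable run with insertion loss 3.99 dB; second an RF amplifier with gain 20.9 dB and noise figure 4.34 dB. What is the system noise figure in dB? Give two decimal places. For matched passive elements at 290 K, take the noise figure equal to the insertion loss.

8.33 dB

Convert to linear (a loss of L dB is a gain of −L dB): F_i = 10^(NF_i/10), G_i = 10^(G_i,dB/10)
  Stage 1: F_1 = 10^(3.99/10) = 2.506, G_1 = 10^(−3.99/10) = 0.3990
  Stage 2: F_2 = 10^(4.34/10) = 2.716, G_2 = 10^(20.9/10) = 123.0
Friis cascade:
  F = 2.506 + (2.716 − 1)/0.3990 = 6.808
NF = 10 log₁₀(6.808) = 8.33 dB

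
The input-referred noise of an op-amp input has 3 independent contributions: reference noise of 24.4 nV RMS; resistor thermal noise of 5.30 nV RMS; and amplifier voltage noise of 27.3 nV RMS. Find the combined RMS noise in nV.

37.0 nV

Uncorrelated sources add in power (mean-square): V_tot = √(ΣV_i²)
V_tot = √[(2.44×10⁻⁸)² + (5.30×10⁻⁹)² + (2.73×10⁻⁸)²] = 3.70×10⁻⁸ V = 37.0 nV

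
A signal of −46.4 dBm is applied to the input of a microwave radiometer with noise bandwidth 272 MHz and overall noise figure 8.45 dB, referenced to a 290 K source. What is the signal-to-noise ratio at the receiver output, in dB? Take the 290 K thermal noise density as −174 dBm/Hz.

Noise floor: N = −174 + 10 log₁₀(B) + NF
10 log₁₀(2.72×10⁸) = 84.35 dB
N = −174 + 84.35 + 8.45 = −81.20 dBm
SNR = P_sig − N = −46.4 − (−81.20) = 34.80 dB → 34.8 dB

34.8 dB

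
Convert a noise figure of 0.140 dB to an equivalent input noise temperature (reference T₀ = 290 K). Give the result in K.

F = 10^(0.140/10) = 1.03276
T_e = (F − 1)·T₀ = (1.03276 − 1) × 290 = 9.50 K

9.50 K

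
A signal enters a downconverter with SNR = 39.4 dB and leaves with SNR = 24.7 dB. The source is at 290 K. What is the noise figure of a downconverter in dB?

14.7 dB

NF (dB) = SNR_in(dB) − SNR_out(dB) when the source is at T₀
NF = 39.4 − 24.7 = 14.7 dB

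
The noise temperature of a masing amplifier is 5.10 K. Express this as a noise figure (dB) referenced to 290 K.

0.076 dB

F = 1 + T_e/T₀ = 1 + 5.10/290 = 1.01759
NF = 10 log₁₀(1.01759) = 0.076 dB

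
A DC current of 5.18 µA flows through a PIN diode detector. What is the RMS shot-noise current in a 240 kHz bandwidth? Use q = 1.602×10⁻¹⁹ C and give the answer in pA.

631 pA

I_n = √(2qI·B)
2qI·B = 2 × 1.602×10⁻¹⁹ × 5.18×10⁻⁶ × 2.40×10⁵ = 3.98×10⁻¹⁹ A²
I_n = √(3.98×10⁻¹⁹) = 6.31×10⁻¹⁰ A = 631 pA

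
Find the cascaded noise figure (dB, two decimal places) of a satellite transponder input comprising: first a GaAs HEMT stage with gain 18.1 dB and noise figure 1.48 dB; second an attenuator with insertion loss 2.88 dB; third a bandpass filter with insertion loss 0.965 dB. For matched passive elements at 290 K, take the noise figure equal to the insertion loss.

Convert to linear (a loss of L dB is a gain of −L dB): F_i = 10^(NF_i/10), G_i = 10^(G_i,dB/10)
  Stage 1: F_1 = 10^(1.48/10) = 1.406, G_1 = 10^(18.1/10) = 64.57
  Stage 2: F_2 = 10^(2.88/10) = 1.941, G_2 = 10^(−2.88/10) = 0.5152
  Stage 3: F_3 = 10^(0.965/10) = 1.249, G_3 = 10^(−0.965/10) = 0.8008
Friis cascade:
  F = 1.406 + (1.941 − 1)/64.57 + (1.249 − 1)/33.27 = 1.428
NF = 10 log₁₀(1.428) = 1.55 dB

1.55 dB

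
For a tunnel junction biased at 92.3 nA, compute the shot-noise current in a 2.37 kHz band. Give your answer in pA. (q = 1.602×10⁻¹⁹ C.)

I_n = √(2qI·B)
2qI·B = 2 × 1.602×10⁻¹⁹ × 9.23×10⁻⁸ × 2.37×10³ = 7.01×10⁻²³ A²
I_n = √(7.01×10⁻²³) = 8.37×10⁻¹² A = 8.37 pA

8.37 pA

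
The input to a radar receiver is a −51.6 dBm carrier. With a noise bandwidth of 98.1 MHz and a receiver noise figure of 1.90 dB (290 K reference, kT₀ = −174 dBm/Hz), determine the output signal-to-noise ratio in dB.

40.6 dB

Noise floor: N = −174 + 10 log₁₀(B) + NF
10 log₁₀(9.81×10⁷) = 79.92 dB
N = −174 + 79.92 + 1.90 = −92.18 dBm
SNR = P_sig − N = −51.6 − (−92.18) = 40.58 dB → 40.6 dB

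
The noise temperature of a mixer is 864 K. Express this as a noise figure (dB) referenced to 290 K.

6.00 dB

F = 1 + T_e/T₀ = 1 + 864/290 = 3.97931
NF = 10 log₁₀(3.97931) = 6.00 dB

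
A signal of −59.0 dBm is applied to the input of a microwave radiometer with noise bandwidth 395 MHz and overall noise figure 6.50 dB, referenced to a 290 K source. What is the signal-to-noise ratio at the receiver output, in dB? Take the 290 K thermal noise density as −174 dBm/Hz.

Noise floor: N = −174 + 10 log₁₀(B) + NF
10 log₁₀(3.95×10⁸) = 85.97 dB
N = −174 + 85.97 + 6.50 = −81.53 dBm
SNR = P_sig − N = −59.0 − (−81.53) = 22.53 dB → 22.5 dB

22.5 dB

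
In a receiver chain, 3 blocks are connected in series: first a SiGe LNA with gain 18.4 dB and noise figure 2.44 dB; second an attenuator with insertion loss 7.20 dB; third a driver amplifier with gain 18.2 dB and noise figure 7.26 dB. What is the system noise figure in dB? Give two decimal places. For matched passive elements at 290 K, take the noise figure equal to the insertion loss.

3.31 dB

Convert to linear (a loss of L dB is a gain of −L dB): F_i = 10^(NF_i/10), G_i = 10^(G_i,dB/10)
  Stage 1: F_1 = 10^(2.44/10) = 1.754, G_1 = 10^(18.4/10) = 69.18
  Stage 2: F_2 = 10^(7.20/10) = 5.248, G_2 = 10^(−7.20/10) = 0.1905
  Stage 3: F_3 = 10^(7.26/10) = 5.321, G_3 = 10^(18.2/10) = 66.07
Friis cascade:
  F = 1.754 + (5.248 − 1)/69.18 + (5.321 − 1)/13.18 = 2.143
NF = 10 log₁₀(2.143) = 3.31 dB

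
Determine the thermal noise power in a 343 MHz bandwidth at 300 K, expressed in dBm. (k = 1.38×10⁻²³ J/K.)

−88.5 dBm

P_n = kTB = 1.38×10⁻²³ × 300 × 3.43×10⁸ = 1.42×10⁻¹² W
In dBm: 10 log₁₀(1.42×10⁻¹² / 10⁻³) = −88.5 dBm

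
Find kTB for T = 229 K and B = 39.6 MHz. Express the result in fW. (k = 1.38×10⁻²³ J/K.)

P_n = kTB = 1.38×10⁻²³ × 229 × 3.96×10⁷ = 1.25×10⁻¹³ W = 125 fW

125 fW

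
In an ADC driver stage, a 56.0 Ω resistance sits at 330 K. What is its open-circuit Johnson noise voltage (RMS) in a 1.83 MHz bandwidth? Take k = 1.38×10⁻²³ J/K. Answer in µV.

1.37 µV

V_n = √(4kTRB)
4kTRB = 4 × 1.38×10⁻²³ × 330 × 5.60×10¹ × 1.83×10⁶ = 1.87×10⁻¹² V²
V_n = √(1.87×10⁻¹²) = 1.37×10⁻⁶ V = 1.37 µV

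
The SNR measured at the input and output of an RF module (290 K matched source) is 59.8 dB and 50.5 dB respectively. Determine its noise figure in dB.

9.3 dB

NF (dB) = SNR_in(dB) − SNR_out(dB) when the source is at T₀
NF = 59.8 − 50.5 = 9.3 dB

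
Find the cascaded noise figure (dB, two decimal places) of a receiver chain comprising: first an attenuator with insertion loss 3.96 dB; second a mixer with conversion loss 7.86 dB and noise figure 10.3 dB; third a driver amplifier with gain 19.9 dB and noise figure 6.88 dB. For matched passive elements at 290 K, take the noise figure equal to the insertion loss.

19.32 dB

Convert to linear (a loss of L dB is a gain of −L dB): F_i = 10^(NF_i/10), G_i = 10^(G_i,dB/10)
  Stage 1: F_1 = 10^(3.96/10) = 2.489, G_1 = 10^(−3.96/10) = 0.4018
  Stage 2: F_2 = 10^(10.3/10) = 10.72, G_2 = 10^(−7.86/10) = 0.1637
  Stage 3: F_3 = 10^(6.88/10) = 4.875, G_3 = 10^(19.9/10) = 97.72
Friis cascade:
  F = 2.489 + (10.72 − 1)/0.4018 + (4.875 − 1)/0.06577 = 85.59
NF = 10 log₁₀(85.59) = 19.32 dB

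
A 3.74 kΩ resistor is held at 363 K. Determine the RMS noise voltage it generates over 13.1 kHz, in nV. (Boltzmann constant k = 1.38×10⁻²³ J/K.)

V_n = √(4kTRB)
4kTRB = 4 × 1.38×10⁻²³ × 363 × 3.74×10³ × 1.31×10⁴ = 9.82×10⁻¹³ V²
V_n = √(9.82×10⁻¹³) = 9.91×10⁻⁷ V = 991 nV

991 nV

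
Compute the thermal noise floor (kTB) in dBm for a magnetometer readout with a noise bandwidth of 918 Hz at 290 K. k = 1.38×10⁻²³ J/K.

−144.3 dBm

P_n = kTB = 1.38×10⁻²³ × 290 × 9.18×10² = 3.67×10⁻¹⁸ W
In dBm: 10 log₁₀(3.67×10⁻¹⁸ / 10⁻³) = −144.3 dBm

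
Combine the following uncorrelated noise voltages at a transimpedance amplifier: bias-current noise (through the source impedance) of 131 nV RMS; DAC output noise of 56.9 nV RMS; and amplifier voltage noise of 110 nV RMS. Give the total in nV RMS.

Uncorrelated sources add in power (mean-square): V_tot = √(ΣV_i²)
V_tot = √[(1.31×10⁻⁷)² + (5.69×10⁻⁸)² + (1.10×10⁻⁷)²] = 1.80×10⁻⁷ V = 180 nV

180 nV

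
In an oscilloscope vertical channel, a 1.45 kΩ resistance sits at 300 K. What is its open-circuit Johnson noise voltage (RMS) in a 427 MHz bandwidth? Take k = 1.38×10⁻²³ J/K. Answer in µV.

V_n = √(4kTRB)
4kTRB = 4 × 1.38×10⁻²³ × 300 × 1.45×10³ × 4.27×10⁸ = 1.03×10⁻⁸ V²
V_n = √(1.03×10⁻⁸) = 1.01×10⁻⁴ V = 101 µV

101 µV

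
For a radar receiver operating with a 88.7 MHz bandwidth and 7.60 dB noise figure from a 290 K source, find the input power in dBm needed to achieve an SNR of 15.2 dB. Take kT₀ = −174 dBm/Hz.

Sensitivity = −174 + 10 log₁₀(B) + NF + SNR_min
= −174 + 79.48 + 7.60 + 15.2
= −71.72 dBm → −71.7 dBm

−71.7 dBm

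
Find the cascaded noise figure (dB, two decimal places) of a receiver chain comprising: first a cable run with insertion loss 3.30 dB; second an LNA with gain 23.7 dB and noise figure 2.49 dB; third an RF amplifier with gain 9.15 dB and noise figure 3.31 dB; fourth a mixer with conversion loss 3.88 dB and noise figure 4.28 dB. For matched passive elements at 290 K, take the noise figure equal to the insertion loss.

5.80 dB

Convert to linear (a loss of L dB is a gain of −L dB): F_i = 10^(NF_i/10), G_i = 10^(G_i,dB/10)
  Stage 1: F_1 = 10^(3.30/10) = 2.138, G_1 = 10^(−3.30/10) = 0.4677
  Stage 2: F_2 = 10^(2.49/10) = 1.774, G_2 = 10^(23.7/10) = 234.4
  Stage 3: F_3 = 10^(3.31/10) = 2.143, G_3 = 10^(9.15/10) = 8.222
  Stage 4: F_4 = 10^(4.28/10) = 2.679, G_4 = 10^(−3.88/10) = 0.4093
Friis cascade:
  F = 2.138 + (1.774 − 1)/0.4677 + (2.143 − 1)/109.6 + (2.679 − 1)/901.6 = 3.805
NF = 10 log₁₀(3.805) = 5.80 dB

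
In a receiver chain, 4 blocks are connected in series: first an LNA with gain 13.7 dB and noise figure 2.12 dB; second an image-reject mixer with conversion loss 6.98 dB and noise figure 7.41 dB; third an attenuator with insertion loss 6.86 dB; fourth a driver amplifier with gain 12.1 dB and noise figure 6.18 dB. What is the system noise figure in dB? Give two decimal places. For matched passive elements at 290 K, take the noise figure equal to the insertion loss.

7.70 dB

Convert to linear (a loss of L dB is a gain of −L dB): F_i = 10^(NF_i/10), G_i = 10^(G_i,dB/10)
  Stage 1: F_1 = 10^(2.12/10) = 1.629, G_1 = 10^(13.7/10) = 23.44
  Stage 2: F_2 = 10^(7.41/10) = 5.508, G_2 = 10^(−6.98/10) = 0.2004
  Stage 3: F_3 = 10^(6.86/10) = 4.853, G_3 = 10^(−6.86/10) = 0.2061
  Stage 4: F_4 = 10^(6.18/10) = 4.150, G_4 = 10^(12.1/10) = 16.22
Friis cascade:
  F = 1.629 + (5.508 − 1)/23.44 + (4.853 − 1)/4.699 + (4.150 − 1)/0.9683 = 5.894
NF = 10 log₁₀(5.894) = 7.70 dB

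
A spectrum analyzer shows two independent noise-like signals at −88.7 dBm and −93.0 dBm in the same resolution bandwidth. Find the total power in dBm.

−87.3 dBm

Convert to linear, add, convert back:
P₁ = 1.35×10⁻¹² W, P₂ = 5.01×10⁻¹³ W
P_tot = 1.85×10⁻¹² W → 10 log₁₀(P_tot / 10⁻³) = −87.3 dBm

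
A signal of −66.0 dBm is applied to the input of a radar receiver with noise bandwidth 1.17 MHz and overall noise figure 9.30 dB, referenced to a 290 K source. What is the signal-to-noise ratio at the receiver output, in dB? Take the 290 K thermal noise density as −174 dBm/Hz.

38.0 dB

Noise floor: N = −174 + 10 log₁₀(B) + NF
10 log₁₀(1.17×10⁶) = 60.68 dB
N = −174 + 60.68 + 9.30 = −104.02 dBm
SNR = P_sig − N = −66.0 − (−104.02) = 38.02 dB → 38.0 dB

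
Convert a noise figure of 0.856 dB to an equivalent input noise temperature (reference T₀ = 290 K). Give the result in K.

F = 10^(0.856/10) = 1.21787
T_e = (F − 1)·T₀ = (1.21787 − 1) × 290 = 63.2 K

63.2 K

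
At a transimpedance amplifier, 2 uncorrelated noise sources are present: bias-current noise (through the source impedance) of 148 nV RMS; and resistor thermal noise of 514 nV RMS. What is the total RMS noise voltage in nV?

535 nV

Uncorrelated sources add in power (mean-square): V_tot = √(ΣV_i²)
V_tot = √[(1.48×10⁻⁷)² + (5.14×10⁻⁷)²] = 5.35×10⁻⁷ V = 535 nV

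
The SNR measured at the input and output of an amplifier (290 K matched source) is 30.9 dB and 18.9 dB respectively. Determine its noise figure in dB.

12.0 dB

NF (dB) = SNR_in(dB) − SNR_out(dB) when the source is at T₀
NF = 30.9 − 18.9 = 12.0 dB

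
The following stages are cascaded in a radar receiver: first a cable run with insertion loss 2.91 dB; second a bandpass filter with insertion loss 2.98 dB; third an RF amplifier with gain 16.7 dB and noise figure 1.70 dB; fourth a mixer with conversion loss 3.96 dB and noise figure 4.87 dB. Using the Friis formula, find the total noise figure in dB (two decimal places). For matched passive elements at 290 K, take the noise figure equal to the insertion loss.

Convert to linear (a loss of L dB is a gain of −L dB): F_i = 10^(NF_i/10), G_i = 10^(G_i,dB/10)
  Stage 1: F_1 = 10^(2.91/10) = 1.954, G_1 = 10^(−2.91/10) = 0.5117
  Stage 2: F_2 = 10^(2.98/10) = 1.986, G_2 = 10^(−2.98/10) = 0.5035
  Stage 3: F_3 = 10^(1.70/10) = 1.479, G_3 = 10^(16.7/10) = 46.77
  Stage 4: F_4 = 10^(4.87/10) = 3.069, G_4 = 10^(−3.96/10) = 0.4018
Friis cascade:
  F = 1.954 + (1.986 − 1)/0.5117 + (1.479 − 1)/0.2576 + (3.069 − 1)/12.05 = 5.913
NF = 10 log₁₀(5.913) = 7.72 dB

7.72 dB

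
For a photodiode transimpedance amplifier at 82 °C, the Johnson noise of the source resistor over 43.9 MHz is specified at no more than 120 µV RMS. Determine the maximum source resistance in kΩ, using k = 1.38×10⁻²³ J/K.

T = 82 °C + 273.15 = 355.15 K
Johnson–Nyquist: V_n = √(4kTRB) ⇒ R = V_n² / (4kTB)
4kTB = 4 × 1.38×10⁻²³ × 355.15 × 4.39×10⁷ = 8.61×10⁻¹³
R = (1.20×10⁻⁴)² / 8.61×10⁻¹³ = 1.67×10⁴ Ω = 16.7 kΩ

16.7 kΩ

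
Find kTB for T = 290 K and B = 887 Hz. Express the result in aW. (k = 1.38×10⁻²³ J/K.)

P_n = kTB = 1.38×10⁻²³ × 290 × 8.87×10² = 3.55×10⁻¹⁸ W = 3.55 aW

3.55 aW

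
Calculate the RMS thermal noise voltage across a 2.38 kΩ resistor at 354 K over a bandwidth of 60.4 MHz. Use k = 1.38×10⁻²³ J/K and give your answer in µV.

V_n = √(4kTRB)
4kTRB = 4 × 1.38×10⁻²³ × 354 × 2.38×10³ × 6.04×10⁷ = 2.81×10⁻⁹ V²
V_n = √(2.81×10⁻⁹) = 5.30×10⁻⁵ V = 53.0 µV

53.0 µV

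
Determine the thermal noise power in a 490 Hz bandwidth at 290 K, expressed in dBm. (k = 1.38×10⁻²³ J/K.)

P_n = kTB = 1.38×10⁻²³ × 290 × 4.90×10² = 1.96×10⁻¹⁸ W
In dBm: 10 log₁₀(1.96×10⁻¹⁸ / 10⁻³) = −147.1 dBm

−147.1 dBm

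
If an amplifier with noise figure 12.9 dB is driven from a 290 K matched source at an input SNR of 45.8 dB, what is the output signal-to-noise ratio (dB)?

By definition F = SNR_in/SNR_out, so in dB: SNR_out = SNR_in − NF
SNR_out = 45.8 − 12.9 = 32.9 dB

32.9 dB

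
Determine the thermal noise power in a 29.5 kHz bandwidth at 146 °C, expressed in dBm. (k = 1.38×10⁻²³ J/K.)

T = 146 °C + 273.15 = 419.15 K
P_n = kTB = 1.38×10⁻²³ × 419.15 × 2.95×10⁴ = 1.71×10⁻¹⁶ W
In dBm: 10 log₁₀(1.71×10⁻¹⁶ / 10⁻³) = −127.7 dBm

−127.7 dBm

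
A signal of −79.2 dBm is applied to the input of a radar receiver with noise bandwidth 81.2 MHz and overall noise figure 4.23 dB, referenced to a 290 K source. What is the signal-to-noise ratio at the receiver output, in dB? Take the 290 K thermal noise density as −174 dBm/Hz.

Noise floor: N = −174 + 10 log₁₀(B) + NF
10 log₁₀(8.12×10⁷) = 79.1 dB
N = −174 + 79.1 + 4.23 = −90.67 dBm
SNR = P_sig − N = −79.2 − (−90.67) = 11.47 dB → 11.5 dB

11.5 dB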